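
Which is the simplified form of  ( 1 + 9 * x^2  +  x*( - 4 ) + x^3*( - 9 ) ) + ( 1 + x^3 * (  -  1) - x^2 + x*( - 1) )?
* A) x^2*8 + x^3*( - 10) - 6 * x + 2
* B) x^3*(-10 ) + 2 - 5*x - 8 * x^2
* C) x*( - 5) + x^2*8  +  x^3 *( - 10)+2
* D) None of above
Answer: C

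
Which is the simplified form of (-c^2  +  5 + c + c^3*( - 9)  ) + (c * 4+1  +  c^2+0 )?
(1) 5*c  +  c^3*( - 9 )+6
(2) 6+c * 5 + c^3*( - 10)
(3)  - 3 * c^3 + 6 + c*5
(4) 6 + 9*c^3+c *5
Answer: 1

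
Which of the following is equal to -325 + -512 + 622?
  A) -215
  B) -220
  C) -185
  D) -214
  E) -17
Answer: A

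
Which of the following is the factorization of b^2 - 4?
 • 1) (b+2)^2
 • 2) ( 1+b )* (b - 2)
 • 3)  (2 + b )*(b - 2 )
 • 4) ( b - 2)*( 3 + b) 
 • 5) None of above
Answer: 3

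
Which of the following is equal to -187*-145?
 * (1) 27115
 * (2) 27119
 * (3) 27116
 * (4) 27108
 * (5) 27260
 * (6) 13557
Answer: 1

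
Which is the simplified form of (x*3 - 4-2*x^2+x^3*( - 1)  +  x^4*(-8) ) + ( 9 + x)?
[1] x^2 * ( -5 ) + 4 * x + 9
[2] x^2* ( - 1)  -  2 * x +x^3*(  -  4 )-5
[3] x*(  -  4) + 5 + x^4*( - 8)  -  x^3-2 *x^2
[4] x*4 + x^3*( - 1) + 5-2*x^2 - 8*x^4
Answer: 4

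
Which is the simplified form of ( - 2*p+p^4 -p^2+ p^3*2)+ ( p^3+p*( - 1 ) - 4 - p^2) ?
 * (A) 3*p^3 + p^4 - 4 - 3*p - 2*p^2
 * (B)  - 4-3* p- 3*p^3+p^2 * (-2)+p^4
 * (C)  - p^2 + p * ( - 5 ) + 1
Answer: A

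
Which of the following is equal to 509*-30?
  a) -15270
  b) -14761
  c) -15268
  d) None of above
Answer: a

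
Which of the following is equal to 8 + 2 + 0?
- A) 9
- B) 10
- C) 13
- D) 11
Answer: B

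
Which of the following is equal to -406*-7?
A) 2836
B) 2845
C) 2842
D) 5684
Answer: C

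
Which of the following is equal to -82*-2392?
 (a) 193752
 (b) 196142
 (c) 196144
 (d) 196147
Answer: c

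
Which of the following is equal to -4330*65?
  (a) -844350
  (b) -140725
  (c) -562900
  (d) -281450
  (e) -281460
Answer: d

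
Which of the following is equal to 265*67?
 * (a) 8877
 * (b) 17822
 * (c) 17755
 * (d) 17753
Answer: c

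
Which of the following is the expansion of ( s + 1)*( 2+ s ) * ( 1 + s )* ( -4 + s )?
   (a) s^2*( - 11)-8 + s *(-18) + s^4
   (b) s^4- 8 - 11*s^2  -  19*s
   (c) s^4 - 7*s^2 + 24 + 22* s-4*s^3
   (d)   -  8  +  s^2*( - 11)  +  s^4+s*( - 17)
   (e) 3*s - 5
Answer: a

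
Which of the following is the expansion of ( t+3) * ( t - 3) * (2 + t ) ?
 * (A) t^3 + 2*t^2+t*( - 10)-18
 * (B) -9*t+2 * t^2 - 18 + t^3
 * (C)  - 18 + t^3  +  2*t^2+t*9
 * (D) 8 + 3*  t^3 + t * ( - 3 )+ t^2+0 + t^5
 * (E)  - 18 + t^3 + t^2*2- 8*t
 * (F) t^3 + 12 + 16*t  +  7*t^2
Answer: B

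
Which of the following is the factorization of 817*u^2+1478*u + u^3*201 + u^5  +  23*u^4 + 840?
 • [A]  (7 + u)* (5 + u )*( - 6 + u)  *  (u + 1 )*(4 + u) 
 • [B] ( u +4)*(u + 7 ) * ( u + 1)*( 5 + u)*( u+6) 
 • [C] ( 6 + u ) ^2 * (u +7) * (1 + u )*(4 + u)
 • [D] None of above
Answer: B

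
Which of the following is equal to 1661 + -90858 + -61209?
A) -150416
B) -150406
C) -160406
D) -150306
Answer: B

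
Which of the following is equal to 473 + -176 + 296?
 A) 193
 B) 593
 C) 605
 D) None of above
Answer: B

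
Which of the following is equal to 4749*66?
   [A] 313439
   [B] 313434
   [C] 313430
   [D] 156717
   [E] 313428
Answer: B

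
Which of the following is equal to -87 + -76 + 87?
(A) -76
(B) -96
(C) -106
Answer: A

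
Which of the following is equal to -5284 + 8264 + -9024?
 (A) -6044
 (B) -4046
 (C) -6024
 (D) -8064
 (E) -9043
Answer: A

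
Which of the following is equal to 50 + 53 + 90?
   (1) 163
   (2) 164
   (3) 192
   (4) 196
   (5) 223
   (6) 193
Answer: 6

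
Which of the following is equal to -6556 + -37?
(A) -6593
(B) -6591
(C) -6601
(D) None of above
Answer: A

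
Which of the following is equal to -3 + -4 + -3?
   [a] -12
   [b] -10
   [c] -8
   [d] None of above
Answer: b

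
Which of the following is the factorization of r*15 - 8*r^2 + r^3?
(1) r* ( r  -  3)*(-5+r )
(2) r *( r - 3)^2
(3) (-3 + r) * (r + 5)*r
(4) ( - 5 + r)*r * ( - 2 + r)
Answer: 1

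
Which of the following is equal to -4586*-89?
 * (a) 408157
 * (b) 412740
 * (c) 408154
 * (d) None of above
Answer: c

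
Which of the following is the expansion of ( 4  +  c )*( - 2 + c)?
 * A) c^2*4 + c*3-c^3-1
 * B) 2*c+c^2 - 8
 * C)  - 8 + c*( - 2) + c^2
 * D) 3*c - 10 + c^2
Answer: B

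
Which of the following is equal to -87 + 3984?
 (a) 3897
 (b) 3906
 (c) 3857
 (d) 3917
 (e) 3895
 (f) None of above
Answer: a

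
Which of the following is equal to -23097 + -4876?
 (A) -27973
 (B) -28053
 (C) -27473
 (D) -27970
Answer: A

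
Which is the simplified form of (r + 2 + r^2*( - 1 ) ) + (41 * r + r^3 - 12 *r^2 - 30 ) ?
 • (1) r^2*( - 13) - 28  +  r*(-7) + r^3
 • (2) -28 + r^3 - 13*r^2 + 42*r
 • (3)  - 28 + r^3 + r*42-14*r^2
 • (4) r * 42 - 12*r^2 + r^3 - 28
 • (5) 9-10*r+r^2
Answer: 2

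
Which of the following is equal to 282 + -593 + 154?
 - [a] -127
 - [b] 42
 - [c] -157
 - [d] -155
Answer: c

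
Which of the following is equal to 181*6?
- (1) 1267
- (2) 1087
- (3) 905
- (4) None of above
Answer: 4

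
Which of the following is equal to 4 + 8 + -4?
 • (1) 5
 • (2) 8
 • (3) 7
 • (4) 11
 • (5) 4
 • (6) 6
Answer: 2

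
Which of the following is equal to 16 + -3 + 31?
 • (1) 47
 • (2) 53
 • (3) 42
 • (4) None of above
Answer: 4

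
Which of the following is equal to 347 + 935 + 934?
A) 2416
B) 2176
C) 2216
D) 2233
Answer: C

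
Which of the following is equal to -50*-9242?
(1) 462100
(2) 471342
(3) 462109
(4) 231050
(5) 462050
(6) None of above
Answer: 1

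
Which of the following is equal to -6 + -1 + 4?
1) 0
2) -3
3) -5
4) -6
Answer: 2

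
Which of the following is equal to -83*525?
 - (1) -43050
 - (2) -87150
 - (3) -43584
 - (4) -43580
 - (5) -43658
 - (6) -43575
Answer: 6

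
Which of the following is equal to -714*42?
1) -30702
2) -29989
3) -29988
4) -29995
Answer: 3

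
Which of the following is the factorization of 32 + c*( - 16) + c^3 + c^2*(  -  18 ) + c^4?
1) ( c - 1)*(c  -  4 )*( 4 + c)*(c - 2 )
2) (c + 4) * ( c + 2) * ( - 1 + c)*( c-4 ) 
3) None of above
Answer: 2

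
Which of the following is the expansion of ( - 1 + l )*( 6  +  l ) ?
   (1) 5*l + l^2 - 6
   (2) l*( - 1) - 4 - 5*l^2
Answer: 1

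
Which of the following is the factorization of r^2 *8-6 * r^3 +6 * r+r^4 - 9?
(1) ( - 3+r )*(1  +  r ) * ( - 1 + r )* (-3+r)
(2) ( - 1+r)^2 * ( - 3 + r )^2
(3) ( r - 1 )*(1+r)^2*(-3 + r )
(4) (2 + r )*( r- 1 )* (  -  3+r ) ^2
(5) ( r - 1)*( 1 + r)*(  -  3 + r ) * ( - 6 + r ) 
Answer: 1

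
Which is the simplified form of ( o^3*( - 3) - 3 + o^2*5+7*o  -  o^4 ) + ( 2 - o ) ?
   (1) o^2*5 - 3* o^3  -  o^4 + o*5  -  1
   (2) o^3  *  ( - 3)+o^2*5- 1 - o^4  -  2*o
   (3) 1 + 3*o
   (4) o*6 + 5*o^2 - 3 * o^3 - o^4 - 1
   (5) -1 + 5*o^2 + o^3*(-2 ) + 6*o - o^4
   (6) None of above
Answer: 4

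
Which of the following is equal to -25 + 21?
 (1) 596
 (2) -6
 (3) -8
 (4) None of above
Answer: 4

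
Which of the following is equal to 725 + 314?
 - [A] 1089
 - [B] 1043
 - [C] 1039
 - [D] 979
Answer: C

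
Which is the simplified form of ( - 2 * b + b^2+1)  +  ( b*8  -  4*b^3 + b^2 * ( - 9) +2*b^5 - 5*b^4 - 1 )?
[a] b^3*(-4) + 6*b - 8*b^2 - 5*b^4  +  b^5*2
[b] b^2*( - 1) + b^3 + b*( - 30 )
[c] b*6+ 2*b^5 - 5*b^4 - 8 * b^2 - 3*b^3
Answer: a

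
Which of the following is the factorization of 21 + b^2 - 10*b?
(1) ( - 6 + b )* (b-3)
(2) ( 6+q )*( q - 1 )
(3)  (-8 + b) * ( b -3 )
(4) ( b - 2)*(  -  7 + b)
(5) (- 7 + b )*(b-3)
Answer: 5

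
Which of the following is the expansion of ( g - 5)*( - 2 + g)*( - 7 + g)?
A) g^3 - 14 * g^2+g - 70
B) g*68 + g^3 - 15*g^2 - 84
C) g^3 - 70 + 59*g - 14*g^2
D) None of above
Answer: C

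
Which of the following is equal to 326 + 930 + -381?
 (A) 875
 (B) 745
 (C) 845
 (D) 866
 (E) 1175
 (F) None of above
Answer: A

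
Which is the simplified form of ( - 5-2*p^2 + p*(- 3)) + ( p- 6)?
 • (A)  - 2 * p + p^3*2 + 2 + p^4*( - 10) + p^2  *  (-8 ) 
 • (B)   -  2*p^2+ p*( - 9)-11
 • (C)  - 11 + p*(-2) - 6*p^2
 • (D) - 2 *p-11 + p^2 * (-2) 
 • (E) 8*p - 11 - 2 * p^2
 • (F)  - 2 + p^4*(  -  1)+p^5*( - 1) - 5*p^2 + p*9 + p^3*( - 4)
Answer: D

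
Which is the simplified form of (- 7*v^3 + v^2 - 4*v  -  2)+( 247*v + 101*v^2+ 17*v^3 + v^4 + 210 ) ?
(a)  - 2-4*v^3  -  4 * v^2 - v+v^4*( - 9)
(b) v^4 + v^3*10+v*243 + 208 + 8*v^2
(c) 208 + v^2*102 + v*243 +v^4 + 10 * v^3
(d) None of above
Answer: c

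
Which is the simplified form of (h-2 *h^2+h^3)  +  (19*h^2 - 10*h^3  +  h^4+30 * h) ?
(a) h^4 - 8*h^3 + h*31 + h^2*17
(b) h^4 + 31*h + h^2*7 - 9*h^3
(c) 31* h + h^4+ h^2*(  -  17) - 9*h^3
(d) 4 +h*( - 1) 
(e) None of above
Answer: e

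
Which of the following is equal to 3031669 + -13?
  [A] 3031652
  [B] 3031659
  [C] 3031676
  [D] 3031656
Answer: D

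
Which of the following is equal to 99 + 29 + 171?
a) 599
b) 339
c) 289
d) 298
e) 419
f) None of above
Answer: f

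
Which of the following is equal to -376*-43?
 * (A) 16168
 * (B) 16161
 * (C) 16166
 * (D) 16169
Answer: A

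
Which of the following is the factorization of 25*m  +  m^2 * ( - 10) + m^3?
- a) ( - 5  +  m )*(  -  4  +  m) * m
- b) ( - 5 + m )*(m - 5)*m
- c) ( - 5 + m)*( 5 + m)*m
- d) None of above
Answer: b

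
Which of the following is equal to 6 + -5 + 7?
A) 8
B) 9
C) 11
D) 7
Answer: A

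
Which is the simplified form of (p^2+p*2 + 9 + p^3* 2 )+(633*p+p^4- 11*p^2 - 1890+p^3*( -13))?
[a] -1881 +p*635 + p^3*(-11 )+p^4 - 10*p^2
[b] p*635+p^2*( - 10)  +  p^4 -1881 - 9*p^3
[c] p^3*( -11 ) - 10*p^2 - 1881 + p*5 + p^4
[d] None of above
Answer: a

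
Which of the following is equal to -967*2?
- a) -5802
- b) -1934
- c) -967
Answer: b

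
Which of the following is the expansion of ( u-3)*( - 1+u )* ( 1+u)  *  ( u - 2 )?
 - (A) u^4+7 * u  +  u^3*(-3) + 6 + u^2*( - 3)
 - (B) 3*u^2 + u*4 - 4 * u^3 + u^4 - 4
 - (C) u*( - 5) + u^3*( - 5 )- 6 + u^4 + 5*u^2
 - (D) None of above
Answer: D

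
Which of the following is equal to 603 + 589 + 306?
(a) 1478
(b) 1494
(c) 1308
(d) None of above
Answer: d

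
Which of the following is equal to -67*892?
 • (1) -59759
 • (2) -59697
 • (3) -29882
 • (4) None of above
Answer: 4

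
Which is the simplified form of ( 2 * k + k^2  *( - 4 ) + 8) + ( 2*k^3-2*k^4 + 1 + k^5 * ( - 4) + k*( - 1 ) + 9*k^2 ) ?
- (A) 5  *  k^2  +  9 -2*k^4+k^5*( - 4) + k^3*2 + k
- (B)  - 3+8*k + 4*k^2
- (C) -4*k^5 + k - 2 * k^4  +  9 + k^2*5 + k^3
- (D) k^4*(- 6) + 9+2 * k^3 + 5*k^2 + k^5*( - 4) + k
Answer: A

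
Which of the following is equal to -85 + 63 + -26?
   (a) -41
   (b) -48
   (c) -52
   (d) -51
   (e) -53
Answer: b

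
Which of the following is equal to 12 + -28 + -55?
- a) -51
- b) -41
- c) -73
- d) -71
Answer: d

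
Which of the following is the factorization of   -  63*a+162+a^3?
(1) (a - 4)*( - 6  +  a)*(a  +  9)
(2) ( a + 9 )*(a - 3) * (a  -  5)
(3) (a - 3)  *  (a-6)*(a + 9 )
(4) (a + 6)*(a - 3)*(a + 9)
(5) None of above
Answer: 3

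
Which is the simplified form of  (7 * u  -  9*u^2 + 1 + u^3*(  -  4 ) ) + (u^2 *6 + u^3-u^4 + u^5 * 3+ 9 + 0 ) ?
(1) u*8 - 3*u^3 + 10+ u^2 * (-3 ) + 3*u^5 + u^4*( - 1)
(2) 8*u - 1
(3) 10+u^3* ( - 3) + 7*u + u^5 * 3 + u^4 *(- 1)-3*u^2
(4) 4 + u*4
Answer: 3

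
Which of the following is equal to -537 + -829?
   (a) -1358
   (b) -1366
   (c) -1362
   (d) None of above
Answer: b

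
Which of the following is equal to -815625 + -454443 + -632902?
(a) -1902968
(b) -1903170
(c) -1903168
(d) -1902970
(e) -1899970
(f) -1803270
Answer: d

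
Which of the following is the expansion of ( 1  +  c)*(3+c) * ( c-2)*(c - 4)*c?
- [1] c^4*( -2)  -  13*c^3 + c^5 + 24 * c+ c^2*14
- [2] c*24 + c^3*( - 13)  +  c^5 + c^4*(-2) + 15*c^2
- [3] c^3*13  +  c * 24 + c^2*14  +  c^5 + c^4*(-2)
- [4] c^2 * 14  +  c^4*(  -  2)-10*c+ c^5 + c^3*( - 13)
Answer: 1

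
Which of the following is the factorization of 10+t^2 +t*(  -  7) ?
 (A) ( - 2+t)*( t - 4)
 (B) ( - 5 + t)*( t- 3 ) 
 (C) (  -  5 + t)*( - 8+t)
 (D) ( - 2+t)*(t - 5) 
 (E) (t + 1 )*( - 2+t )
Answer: D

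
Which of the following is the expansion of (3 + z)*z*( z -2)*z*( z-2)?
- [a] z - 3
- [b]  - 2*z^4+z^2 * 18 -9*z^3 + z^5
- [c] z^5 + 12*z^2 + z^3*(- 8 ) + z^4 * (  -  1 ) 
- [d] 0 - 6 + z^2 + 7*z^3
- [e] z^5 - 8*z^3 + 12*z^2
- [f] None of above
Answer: c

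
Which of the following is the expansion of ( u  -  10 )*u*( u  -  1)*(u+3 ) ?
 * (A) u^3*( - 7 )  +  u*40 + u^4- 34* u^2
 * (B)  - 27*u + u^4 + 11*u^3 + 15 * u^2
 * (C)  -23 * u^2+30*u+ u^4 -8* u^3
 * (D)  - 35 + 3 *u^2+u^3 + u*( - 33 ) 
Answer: C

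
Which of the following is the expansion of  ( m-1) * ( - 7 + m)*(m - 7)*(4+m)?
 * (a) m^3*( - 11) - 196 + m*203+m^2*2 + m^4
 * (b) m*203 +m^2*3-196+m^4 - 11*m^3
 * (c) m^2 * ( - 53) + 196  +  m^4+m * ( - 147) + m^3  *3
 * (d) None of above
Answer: b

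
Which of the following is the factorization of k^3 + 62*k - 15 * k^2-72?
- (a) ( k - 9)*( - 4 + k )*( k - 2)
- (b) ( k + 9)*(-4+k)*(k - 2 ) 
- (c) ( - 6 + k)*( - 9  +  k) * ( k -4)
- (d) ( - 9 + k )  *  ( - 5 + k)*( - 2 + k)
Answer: a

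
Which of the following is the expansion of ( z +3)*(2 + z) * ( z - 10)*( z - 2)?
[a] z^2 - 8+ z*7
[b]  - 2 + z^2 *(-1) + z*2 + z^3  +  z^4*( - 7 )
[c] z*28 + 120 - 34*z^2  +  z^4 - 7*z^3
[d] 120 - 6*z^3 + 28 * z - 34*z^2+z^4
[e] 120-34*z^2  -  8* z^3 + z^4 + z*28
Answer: c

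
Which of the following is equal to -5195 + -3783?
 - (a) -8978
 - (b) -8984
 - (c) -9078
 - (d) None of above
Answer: a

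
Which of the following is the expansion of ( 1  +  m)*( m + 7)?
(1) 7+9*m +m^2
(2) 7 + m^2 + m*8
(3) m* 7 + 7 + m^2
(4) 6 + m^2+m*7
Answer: 2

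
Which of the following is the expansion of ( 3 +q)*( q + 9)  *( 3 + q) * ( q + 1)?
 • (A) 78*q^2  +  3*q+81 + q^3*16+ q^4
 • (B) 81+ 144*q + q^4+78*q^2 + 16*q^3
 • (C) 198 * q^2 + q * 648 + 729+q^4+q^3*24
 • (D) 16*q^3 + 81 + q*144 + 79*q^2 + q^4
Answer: B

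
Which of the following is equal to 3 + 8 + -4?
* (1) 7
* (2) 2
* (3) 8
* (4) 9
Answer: 1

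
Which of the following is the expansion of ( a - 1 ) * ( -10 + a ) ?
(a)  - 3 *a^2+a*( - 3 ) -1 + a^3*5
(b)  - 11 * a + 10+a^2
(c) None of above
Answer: b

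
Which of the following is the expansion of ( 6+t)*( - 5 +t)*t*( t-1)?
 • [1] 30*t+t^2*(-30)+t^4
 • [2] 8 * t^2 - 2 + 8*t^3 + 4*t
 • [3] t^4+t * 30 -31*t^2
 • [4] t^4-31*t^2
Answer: 3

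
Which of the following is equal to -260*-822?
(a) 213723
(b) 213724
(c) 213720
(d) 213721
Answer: c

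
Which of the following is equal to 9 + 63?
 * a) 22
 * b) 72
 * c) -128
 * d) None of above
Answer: b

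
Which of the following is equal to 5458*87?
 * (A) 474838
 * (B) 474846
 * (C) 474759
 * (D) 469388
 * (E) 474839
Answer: B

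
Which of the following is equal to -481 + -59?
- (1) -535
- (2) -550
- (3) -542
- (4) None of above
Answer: 4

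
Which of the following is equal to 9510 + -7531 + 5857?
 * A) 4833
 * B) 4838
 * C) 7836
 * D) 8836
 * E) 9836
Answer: C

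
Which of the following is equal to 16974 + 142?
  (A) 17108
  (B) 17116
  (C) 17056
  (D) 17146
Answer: B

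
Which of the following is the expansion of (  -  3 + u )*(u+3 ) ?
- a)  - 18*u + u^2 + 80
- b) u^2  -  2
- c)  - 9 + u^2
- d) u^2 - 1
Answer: c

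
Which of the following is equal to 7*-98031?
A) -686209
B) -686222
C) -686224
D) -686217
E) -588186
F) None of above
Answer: D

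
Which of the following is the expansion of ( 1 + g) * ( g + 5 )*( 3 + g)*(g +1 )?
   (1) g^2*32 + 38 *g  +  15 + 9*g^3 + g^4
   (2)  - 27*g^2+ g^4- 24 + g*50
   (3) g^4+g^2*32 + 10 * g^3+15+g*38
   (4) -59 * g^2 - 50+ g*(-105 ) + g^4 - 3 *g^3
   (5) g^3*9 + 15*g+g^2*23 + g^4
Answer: 3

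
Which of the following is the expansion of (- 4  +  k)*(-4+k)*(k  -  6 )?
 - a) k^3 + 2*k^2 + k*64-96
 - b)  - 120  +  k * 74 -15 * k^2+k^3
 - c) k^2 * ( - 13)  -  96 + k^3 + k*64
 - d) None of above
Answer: d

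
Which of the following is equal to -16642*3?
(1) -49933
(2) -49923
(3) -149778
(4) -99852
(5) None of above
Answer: 5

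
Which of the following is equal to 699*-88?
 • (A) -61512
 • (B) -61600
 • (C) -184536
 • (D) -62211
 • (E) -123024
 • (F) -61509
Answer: A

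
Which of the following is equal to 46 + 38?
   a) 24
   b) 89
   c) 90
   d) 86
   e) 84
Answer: e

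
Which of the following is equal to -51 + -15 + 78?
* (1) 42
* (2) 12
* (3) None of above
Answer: 2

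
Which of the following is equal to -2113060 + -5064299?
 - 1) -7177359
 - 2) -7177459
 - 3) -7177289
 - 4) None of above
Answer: 1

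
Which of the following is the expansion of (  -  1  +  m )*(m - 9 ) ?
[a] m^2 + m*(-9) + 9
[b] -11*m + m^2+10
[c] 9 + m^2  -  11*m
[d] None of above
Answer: d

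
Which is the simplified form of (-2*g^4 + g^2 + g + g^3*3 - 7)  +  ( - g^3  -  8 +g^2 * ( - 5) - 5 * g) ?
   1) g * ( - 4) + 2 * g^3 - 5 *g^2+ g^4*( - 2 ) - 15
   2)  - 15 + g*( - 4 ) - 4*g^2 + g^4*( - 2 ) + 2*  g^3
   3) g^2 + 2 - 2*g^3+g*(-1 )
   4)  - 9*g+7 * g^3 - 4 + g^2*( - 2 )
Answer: 2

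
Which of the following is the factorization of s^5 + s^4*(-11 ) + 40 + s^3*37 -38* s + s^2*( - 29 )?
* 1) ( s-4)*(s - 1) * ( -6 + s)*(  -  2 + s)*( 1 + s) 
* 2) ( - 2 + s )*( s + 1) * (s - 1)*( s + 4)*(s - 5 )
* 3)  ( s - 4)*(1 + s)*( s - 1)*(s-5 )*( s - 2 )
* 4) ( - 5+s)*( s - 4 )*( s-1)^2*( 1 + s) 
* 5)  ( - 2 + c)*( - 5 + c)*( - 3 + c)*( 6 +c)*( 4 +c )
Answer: 3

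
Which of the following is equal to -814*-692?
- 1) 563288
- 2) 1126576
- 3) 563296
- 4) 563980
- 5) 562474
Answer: 1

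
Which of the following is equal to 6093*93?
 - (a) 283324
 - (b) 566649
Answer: b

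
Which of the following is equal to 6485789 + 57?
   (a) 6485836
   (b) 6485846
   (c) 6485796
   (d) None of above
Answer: b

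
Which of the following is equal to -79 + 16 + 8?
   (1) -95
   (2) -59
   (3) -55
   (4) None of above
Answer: 3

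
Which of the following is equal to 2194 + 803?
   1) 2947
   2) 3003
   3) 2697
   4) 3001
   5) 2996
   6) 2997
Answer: 6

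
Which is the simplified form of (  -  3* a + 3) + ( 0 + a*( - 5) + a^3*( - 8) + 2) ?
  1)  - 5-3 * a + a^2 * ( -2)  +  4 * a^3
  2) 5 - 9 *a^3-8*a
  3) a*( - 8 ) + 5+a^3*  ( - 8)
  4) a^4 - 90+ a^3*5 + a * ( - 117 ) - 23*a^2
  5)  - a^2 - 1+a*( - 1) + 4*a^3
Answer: 3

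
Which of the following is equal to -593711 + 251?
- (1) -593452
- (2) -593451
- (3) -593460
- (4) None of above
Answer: 3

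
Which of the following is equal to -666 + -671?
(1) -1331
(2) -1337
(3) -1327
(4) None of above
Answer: 2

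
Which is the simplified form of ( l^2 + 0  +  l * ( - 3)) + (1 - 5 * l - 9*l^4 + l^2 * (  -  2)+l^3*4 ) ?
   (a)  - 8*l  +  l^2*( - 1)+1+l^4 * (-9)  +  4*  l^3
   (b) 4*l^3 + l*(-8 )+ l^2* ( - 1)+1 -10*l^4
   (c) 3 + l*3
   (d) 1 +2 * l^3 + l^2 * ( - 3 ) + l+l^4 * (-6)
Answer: a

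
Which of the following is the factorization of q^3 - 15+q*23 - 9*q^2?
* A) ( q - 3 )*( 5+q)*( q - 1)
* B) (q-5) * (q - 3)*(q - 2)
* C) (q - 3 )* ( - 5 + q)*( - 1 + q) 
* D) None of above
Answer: C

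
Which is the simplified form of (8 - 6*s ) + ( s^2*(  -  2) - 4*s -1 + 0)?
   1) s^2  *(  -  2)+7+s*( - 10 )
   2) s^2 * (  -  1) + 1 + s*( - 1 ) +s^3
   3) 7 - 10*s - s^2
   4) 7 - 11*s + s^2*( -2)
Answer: 1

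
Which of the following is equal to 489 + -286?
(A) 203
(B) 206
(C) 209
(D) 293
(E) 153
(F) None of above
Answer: A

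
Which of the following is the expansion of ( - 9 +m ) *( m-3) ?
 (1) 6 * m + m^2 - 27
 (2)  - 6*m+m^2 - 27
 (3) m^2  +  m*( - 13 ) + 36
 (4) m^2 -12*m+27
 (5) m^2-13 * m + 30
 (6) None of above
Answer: 4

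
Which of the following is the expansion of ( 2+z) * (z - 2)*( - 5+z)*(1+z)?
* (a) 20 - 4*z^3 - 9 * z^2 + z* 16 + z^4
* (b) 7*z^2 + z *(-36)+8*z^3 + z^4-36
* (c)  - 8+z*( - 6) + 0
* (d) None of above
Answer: a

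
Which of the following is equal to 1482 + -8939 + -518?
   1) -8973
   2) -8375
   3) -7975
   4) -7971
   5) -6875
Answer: 3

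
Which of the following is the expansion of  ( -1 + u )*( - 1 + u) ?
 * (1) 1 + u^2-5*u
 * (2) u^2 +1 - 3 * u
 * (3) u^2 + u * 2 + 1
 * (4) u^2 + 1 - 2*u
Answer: 4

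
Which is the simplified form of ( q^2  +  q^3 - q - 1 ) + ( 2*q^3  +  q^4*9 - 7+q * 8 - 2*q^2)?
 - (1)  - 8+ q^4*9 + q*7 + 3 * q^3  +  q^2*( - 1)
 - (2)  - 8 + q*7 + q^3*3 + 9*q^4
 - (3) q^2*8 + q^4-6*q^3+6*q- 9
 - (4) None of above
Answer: 1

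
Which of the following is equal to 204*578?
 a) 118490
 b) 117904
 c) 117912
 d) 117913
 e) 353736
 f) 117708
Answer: c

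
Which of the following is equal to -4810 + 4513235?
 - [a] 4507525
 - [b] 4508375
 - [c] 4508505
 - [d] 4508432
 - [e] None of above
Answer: e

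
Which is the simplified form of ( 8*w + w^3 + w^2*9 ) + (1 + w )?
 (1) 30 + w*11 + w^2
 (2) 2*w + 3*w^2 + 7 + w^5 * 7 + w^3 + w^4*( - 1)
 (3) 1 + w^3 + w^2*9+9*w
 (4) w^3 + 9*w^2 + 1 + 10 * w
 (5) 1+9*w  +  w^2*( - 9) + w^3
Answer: 3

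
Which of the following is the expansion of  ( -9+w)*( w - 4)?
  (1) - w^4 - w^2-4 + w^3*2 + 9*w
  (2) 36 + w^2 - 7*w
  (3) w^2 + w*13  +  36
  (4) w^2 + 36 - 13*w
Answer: 4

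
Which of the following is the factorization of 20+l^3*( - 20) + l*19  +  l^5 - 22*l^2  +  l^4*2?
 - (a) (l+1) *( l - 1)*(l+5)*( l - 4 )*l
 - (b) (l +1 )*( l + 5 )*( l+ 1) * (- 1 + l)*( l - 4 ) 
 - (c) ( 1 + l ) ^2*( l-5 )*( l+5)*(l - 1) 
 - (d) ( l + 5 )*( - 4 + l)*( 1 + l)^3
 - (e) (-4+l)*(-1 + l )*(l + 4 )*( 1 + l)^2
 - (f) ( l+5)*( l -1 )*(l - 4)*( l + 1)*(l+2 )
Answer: b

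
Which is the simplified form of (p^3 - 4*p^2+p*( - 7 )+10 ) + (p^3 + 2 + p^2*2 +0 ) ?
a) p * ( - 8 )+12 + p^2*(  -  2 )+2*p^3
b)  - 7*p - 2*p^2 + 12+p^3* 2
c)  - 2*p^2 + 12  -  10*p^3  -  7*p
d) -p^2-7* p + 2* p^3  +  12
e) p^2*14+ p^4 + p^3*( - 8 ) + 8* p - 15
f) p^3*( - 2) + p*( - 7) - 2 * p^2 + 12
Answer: b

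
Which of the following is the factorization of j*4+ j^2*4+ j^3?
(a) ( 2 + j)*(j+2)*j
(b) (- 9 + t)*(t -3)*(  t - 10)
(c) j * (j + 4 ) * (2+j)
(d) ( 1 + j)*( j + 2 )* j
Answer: a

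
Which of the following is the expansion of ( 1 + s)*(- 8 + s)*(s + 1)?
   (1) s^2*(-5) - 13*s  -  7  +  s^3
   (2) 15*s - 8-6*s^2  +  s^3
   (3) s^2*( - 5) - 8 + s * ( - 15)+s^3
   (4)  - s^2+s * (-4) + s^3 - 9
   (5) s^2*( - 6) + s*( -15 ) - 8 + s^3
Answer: 5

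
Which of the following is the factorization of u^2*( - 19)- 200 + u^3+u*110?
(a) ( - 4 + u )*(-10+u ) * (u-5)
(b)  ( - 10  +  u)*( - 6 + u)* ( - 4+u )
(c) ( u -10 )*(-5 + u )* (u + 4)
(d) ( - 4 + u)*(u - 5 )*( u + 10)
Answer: a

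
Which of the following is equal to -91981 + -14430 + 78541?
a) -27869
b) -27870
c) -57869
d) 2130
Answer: b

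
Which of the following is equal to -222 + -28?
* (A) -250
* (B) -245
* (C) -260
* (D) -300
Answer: A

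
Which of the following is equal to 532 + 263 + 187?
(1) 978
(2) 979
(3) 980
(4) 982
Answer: 4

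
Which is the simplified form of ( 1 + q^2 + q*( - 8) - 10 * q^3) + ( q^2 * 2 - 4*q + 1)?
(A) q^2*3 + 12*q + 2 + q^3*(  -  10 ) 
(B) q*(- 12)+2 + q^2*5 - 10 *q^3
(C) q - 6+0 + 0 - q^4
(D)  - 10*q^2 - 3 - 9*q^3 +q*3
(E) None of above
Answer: E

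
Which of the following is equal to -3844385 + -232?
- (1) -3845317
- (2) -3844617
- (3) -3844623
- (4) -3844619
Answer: 2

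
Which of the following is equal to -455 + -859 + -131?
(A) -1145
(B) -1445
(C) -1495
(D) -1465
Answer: B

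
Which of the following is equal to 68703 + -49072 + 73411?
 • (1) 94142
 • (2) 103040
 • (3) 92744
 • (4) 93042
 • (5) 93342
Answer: 4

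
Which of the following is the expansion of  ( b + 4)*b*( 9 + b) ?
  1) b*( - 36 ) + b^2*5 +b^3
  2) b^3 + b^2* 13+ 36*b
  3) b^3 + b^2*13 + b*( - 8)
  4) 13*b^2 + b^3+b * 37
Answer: 2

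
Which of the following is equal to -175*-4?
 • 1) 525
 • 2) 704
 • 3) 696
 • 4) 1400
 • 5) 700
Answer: 5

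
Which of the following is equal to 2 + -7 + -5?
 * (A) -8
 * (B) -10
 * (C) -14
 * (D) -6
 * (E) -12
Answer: B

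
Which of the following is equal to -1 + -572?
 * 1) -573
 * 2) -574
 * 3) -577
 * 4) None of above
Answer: 1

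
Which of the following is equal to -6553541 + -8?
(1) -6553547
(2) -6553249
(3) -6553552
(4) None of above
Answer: 4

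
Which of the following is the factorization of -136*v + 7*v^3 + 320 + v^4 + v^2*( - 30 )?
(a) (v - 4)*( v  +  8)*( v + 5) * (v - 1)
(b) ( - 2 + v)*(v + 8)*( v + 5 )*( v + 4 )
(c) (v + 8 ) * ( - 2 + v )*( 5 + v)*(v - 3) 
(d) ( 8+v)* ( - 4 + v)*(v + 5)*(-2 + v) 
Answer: d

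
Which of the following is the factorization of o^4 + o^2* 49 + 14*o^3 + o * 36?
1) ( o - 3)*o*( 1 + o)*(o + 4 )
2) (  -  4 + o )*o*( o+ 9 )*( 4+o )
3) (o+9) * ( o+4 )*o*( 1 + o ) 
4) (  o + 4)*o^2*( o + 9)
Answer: 3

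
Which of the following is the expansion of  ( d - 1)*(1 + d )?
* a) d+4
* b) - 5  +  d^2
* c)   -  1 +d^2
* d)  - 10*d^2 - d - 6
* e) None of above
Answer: c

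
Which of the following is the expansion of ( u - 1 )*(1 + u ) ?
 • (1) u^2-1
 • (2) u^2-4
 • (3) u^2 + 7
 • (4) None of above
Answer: 1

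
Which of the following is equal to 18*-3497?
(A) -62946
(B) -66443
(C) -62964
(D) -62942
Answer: A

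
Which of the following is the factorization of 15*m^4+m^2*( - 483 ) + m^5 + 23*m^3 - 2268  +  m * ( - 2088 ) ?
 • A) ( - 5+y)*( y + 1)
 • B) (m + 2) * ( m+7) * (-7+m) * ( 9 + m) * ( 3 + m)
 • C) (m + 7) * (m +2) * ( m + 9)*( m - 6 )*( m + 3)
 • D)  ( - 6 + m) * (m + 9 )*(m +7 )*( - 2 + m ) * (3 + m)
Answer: C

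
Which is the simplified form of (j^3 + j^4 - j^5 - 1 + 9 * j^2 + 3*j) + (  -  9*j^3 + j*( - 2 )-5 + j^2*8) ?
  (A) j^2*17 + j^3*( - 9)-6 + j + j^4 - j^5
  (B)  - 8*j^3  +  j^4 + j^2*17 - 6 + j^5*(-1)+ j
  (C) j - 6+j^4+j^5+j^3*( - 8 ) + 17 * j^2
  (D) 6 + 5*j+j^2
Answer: B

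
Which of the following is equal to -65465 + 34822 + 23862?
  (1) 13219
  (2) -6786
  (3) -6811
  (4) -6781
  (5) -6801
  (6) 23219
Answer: 4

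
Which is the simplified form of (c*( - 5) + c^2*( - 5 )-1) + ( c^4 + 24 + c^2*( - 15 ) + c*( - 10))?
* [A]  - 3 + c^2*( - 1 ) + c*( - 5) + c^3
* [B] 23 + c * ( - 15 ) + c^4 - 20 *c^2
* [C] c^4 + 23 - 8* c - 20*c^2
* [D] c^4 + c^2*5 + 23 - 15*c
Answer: B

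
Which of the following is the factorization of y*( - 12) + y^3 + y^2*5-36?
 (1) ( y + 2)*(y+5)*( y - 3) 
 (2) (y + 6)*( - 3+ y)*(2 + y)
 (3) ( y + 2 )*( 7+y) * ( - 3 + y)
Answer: 2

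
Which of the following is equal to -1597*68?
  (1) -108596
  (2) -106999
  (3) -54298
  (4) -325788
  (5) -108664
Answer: 1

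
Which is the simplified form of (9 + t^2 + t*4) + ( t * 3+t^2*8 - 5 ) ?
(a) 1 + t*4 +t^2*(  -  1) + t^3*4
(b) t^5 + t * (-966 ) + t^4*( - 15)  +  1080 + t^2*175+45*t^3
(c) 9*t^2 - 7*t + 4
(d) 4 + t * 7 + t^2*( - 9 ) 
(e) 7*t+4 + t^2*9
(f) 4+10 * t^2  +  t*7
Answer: e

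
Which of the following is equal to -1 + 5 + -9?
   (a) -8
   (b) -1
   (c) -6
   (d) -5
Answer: d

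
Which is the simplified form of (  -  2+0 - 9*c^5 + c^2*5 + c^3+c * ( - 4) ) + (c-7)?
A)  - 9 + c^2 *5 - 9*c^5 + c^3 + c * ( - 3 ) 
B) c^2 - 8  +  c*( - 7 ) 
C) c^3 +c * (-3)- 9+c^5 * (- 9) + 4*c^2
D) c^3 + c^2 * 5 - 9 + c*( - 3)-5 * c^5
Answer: A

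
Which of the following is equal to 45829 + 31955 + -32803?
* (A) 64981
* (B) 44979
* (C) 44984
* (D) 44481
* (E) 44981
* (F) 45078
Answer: E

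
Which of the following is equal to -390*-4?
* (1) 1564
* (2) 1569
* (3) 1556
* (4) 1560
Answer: 4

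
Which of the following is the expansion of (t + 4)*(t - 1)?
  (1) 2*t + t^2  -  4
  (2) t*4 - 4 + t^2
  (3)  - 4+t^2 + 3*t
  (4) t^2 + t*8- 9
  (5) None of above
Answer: 3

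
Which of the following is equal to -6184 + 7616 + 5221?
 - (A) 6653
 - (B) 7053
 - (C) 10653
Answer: A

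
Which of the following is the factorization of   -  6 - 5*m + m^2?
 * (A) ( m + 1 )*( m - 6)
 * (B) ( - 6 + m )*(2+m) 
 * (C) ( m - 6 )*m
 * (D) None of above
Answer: A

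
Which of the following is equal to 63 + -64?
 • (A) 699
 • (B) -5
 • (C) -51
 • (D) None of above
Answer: D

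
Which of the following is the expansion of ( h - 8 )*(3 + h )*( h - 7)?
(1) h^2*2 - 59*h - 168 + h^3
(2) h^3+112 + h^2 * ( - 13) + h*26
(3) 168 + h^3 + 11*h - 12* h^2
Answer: 3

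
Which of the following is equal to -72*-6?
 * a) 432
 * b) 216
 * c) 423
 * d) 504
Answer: a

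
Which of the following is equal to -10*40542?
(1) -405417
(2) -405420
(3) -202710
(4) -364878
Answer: 2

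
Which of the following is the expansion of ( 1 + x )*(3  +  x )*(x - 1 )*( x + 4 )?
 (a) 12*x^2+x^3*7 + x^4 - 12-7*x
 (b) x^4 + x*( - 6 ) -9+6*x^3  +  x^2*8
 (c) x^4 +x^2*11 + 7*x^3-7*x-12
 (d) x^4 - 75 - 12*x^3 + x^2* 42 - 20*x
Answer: c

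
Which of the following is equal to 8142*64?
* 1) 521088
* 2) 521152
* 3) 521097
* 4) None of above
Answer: 1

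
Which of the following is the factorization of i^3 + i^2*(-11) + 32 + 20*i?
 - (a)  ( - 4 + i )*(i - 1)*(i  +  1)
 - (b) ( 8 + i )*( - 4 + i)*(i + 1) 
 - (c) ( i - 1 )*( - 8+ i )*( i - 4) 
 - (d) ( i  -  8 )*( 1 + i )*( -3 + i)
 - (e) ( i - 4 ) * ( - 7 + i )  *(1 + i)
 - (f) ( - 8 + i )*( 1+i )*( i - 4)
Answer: f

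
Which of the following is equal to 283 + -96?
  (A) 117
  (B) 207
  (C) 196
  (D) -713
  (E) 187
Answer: E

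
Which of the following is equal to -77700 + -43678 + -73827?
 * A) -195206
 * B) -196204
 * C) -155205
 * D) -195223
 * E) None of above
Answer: E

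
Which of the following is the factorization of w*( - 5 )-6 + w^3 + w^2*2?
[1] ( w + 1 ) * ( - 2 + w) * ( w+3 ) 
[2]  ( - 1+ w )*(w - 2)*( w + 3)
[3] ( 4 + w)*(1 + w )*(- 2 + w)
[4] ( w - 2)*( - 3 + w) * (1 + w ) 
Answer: 1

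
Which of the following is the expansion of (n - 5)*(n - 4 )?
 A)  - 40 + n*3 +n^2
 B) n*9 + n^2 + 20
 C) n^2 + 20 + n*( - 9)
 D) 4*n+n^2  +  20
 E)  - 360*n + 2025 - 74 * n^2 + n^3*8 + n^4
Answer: C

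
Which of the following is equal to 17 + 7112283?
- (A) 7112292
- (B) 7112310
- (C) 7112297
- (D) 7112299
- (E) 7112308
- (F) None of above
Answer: F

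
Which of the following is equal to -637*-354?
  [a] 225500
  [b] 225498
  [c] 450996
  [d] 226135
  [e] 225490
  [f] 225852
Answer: b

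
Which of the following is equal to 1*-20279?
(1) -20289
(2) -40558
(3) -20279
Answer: 3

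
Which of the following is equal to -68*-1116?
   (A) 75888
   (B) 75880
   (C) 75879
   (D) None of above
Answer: A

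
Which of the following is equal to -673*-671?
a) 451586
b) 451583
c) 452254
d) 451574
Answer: b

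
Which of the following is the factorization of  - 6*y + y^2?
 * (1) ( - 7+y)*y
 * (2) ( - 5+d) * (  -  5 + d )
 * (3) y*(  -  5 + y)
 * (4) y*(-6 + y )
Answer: 4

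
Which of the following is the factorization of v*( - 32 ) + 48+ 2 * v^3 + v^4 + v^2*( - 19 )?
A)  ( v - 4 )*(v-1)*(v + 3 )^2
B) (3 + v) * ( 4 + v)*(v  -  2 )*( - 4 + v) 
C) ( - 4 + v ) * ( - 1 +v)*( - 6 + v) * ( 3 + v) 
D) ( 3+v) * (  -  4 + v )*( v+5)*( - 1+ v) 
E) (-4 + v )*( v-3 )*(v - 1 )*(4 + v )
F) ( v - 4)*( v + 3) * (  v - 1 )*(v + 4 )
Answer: F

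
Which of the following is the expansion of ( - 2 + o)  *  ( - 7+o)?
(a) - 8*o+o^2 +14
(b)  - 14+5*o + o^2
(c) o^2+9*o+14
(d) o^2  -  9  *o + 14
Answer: d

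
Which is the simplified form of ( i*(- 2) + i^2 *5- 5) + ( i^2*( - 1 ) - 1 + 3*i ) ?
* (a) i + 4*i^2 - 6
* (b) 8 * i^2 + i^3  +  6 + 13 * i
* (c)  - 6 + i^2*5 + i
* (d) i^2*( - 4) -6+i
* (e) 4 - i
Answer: a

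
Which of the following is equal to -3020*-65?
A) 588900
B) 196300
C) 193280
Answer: B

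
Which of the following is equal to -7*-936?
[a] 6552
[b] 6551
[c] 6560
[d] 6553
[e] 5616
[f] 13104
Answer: a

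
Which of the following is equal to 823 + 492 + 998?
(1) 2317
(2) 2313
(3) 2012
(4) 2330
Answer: 2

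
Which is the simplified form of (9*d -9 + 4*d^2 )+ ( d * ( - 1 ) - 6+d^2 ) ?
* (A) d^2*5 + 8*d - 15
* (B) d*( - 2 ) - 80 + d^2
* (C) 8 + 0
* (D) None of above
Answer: A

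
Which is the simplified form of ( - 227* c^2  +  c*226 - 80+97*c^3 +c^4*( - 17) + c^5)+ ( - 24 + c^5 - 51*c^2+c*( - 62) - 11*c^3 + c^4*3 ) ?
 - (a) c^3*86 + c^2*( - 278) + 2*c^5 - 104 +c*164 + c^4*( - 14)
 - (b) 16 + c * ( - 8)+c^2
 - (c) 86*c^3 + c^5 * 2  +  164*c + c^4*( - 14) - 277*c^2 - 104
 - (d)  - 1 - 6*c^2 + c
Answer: a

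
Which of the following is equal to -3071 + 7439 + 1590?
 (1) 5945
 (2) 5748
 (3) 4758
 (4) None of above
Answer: 4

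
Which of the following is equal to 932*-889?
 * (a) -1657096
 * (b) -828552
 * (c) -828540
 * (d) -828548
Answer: d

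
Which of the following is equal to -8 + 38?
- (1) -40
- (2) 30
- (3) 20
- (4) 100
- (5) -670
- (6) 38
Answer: 2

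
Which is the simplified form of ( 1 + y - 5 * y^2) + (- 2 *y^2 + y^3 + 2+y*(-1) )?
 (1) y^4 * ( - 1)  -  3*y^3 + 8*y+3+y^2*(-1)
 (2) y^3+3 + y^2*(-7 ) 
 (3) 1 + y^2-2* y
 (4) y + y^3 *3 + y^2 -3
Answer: 2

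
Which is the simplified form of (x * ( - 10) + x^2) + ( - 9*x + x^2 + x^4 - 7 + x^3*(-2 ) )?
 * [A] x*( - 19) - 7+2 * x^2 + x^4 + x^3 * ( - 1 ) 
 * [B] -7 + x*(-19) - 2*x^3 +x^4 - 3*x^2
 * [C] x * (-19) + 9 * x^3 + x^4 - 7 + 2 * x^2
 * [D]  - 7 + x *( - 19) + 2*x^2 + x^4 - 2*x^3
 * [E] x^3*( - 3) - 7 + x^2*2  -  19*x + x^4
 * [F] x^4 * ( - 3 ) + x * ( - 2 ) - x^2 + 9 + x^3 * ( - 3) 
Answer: D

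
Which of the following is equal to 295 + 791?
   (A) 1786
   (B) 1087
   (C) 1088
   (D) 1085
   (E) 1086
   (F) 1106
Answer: E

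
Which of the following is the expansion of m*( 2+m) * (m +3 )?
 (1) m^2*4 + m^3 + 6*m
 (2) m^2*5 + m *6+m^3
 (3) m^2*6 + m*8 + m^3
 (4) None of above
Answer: 2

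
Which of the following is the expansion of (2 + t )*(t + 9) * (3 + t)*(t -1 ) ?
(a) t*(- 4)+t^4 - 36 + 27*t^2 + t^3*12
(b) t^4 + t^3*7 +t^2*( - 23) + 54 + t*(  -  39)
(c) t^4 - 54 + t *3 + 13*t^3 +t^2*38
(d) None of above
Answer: d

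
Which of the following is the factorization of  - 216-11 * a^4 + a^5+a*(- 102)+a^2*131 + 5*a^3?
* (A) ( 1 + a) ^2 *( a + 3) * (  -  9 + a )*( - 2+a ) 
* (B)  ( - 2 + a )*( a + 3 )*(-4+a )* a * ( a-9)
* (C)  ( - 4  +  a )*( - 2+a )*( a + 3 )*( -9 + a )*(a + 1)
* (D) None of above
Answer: C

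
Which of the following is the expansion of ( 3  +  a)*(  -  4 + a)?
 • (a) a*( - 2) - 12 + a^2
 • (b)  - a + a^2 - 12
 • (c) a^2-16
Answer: b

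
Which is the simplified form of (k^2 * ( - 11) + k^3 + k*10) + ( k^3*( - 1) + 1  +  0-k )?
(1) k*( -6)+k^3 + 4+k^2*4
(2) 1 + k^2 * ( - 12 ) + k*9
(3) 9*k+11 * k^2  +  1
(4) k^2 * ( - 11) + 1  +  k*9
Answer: 4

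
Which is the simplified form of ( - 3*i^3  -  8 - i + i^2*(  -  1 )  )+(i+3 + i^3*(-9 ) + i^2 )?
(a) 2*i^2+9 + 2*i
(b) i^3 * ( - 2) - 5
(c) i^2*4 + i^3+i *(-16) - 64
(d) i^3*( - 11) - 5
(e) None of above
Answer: e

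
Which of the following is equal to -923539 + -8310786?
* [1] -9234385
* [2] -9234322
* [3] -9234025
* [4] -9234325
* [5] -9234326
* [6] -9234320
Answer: 4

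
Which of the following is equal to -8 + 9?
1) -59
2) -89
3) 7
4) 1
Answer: 4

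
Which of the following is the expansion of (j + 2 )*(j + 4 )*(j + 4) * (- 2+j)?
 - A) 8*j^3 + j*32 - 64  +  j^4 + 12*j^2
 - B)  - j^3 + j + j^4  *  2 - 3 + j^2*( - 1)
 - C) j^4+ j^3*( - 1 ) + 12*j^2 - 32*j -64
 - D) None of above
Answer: D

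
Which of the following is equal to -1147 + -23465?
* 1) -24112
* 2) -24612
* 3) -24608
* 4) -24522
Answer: 2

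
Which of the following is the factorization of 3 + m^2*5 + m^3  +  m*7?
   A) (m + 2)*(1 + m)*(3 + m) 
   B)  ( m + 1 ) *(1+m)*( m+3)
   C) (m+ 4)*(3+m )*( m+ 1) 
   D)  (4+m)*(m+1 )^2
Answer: B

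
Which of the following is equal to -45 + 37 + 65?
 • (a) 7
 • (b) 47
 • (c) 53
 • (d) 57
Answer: d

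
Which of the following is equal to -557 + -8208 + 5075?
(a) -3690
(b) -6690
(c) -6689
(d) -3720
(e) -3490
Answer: a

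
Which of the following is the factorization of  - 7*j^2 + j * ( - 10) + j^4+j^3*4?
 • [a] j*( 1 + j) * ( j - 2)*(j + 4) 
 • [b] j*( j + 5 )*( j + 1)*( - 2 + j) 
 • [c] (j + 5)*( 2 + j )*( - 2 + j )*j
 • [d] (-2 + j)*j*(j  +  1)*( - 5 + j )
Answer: b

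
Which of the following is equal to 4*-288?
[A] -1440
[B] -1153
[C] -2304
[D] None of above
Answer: D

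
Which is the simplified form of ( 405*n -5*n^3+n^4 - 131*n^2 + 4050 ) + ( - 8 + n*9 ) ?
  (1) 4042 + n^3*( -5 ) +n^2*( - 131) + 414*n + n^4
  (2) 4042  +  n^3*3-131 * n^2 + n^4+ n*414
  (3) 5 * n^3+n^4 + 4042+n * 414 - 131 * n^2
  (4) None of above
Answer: 1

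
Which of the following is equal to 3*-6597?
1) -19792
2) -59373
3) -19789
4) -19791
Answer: 4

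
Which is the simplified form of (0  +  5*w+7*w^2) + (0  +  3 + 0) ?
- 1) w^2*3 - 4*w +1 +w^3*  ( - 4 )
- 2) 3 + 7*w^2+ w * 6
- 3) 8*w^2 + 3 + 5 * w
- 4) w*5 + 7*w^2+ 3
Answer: 4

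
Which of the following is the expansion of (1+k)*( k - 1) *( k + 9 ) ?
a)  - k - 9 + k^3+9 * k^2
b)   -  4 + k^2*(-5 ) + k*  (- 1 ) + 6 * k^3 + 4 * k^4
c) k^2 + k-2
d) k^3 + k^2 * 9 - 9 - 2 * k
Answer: a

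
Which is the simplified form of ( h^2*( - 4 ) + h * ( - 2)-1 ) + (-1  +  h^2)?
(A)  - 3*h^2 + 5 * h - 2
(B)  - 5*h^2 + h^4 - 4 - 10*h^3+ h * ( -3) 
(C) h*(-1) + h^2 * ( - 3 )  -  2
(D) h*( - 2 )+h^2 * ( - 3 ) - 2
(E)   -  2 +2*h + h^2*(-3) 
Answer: D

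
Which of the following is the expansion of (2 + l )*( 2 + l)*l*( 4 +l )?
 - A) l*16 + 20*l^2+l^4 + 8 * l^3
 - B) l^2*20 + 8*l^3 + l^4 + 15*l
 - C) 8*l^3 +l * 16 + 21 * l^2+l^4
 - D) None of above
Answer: A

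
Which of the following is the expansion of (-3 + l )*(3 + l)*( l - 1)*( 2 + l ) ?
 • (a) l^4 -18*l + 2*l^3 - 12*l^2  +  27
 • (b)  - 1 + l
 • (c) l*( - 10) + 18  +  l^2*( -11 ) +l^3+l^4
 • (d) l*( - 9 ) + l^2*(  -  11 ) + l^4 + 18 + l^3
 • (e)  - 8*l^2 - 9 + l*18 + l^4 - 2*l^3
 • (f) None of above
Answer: d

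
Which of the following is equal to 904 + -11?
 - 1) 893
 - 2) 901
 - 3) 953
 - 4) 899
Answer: 1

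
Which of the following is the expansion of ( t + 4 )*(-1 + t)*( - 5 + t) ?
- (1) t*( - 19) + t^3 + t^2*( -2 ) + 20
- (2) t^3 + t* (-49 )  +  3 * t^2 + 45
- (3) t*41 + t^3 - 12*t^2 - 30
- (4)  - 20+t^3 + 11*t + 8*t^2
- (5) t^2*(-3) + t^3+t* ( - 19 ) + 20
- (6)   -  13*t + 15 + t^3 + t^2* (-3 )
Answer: 1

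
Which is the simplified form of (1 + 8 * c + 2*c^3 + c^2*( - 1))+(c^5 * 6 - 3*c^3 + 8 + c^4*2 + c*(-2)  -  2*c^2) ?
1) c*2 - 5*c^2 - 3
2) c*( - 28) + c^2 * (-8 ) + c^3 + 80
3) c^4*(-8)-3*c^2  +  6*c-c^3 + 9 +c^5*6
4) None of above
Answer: 4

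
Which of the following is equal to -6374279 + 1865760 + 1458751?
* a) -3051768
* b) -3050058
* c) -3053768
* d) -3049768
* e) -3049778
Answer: d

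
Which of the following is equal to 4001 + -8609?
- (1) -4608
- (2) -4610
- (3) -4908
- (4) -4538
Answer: 1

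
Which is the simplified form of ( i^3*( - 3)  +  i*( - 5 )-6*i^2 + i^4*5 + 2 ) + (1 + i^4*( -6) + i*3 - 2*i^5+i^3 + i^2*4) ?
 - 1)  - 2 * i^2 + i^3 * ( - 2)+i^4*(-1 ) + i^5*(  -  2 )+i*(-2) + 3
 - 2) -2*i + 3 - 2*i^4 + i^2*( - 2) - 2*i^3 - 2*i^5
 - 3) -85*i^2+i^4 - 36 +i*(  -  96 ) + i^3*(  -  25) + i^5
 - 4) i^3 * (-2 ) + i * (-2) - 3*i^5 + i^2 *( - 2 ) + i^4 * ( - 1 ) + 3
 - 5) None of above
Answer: 1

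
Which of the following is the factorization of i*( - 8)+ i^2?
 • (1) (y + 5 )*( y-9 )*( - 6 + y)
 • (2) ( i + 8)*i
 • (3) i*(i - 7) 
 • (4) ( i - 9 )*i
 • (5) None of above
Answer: 5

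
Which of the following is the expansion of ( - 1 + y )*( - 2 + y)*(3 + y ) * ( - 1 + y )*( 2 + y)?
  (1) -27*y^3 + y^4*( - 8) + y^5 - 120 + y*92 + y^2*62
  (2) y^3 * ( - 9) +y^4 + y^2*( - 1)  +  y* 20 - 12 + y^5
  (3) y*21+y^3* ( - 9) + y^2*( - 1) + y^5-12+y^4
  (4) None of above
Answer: 2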